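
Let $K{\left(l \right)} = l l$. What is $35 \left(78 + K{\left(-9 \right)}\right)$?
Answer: $5565$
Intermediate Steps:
$K{\left(l \right)} = l^{2}$
$35 \left(78 + K{\left(-9 \right)}\right) = 35 \left(78 + \left(-9\right)^{2}\right) = 35 \left(78 + 81\right) = 35 \cdot 159 = 5565$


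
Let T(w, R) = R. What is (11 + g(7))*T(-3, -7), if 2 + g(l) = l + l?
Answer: -161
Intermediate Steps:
g(l) = -2 + 2*l (g(l) = -2 + (l + l) = -2 + 2*l)
(11 + g(7))*T(-3, -7) = (11 + (-2 + 2*7))*(-7) = (11 + (-2 + 14))*(-7) = (11 + 12)*(-7) = 23*(-7) = -161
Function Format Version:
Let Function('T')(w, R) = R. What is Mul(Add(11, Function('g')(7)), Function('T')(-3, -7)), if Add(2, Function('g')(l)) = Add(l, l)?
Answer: -161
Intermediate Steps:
Function('g')(l) = Add(-2, Mul(2, l)) (Function('g')(l) = Add(-2, Add(l, l)) = Add(-2, Mul(2, l)))
Mul(Add(11, Function('g')(7)), Function('T')(-3, -7)) = Mul(Add(11, Add(-2, Mul(2, 7))), -7) = Mul(Add(11, Add(-2, 14)), -7) = Mul(Add(11, 12), -7) = Mul(23, -7) = -161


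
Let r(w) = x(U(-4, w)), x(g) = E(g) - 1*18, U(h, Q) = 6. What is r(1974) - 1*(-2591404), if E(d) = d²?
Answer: 2591422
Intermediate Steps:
x(g) = -18 + g² (x(g) = g² - 1*18 = g² - 18 = -18 + g²)
r(w) = 18 (r(w) = -18 + 6² = -18 + 36 = 18)
r(1974) - 1*(-2591404) = 18 - 1*(-2591404) = 18 + 2591404 = 2591422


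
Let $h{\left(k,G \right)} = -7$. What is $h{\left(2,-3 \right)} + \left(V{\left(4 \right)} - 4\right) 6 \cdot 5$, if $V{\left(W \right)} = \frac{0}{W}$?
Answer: $-127$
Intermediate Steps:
$V{\left(W \right)} = 0$
$h{\left(2,-3 \right)} + \left(V{\left(4 \right)} - 4\right) 6 \cdot 5 = -7 + \left(0 - 4\right) 6 \cdot 5 = -7 + \left(-4\right) 6 \cdot 5 = -7 - 120 = -127$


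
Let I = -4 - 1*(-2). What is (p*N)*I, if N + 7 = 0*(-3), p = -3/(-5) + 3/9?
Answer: 196/15 ≈ 13.067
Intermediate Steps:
I = -2 (I = -4 + 2 = -2)
p = 14/15 (p = -3*(-⅕) + 3*(⅑) = ⅗ + ⅓ = 14/15 ≈ 0.93333)
N = -7 (N = -7 + 0*(-3) = -7 + 0 = -7)
(p*N)*I = ((14/15)*(-7))*(-2) = -98/15*(-2) = 196/15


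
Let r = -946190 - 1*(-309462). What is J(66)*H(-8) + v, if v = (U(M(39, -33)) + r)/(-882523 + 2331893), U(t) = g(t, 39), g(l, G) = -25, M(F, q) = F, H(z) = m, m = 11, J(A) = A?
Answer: 80892759/111490 ≈ 725.56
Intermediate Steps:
H(z) = 11
U(t) = -25
r = -636728 (r = -946190 + 309462 = -636728)
v = -48981/111490 (v = (-25 - 636728)/(-882523 + 2331893) = -636753/1449370 = -636753*1/1449370 = -48981/111490 ≈ -0.43933)
J(66)*H(-8) + v = 66*11 - 48981/111490 = 726 - 48981/111490 = 80892759/111490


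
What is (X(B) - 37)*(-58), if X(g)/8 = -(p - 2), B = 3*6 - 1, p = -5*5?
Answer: -10382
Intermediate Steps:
p = -25
B = 17 (B = 18 - 1 = 17)
X(g) = 216 (X(g) = 8*(-(-25 - 2)) = 8*(-1*(-27)) = 8*27 = 216)
(X(B) - 37)*(-58) = (216 - 37)*(-58) = 179*(-58) = -10382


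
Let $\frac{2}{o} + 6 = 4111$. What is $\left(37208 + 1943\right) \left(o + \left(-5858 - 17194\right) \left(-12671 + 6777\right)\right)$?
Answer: $\frac{21836084348067542}{4105} \approx 5.3194 \cdot 10^{12}$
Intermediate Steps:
$o = \frac{2}{4105}$ ($o = \frac{2}{-6 + 4111} = \frac{2}{4105} \approx 0.00048721$)
$\left(37208 + 1943\right) \left(o + \left(-5858 - 17194\right) \left(-12671 + 6777\right)\right) = \left(37208 + 1943\right) \left(\frac{2}{4105} + \left(-5858 - 17194\right) \left(-12671 + 6777\right)\right) = 39151 \left(\frac{2}{4105} - -135868488\right) = 39151 \left(\frac{2}{4105} + 135868488\right) = 39151 \cdot \frac{557740143242}{4105} = \frac{21836084348067542}{4105}$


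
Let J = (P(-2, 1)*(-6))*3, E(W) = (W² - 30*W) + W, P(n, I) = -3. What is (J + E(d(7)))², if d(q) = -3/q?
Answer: 10653696/2401 ≈ 4437.2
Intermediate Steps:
E(W) = W² - 29*W
J = 54 (J = -3*(-6)*3 = 18*3 = 54)
(J + E(d(7)))² = (54 + (-3/7)*(-29 - 3/7))² = (54 + (-3*⅐)*(-29 - 3*⅐))² = (54 - 3*(-29 - 3/7)/7)² = (54 - 3/7*(-206/7))² = (54 + 618/49)² = (3264/49)² = 10653696/2401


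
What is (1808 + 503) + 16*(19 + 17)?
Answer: 2887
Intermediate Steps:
(1808 + 503) + 16*(19 + 17) = 2311 + 16*36 = 2311 + 576 = 2887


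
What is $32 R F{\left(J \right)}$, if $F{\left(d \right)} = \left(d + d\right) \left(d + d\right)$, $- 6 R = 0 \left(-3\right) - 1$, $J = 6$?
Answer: $768$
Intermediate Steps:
$R = \frac{1}{6}$ ($R = - \frac{0 \left(-3\right) - 1}{6} = - \frac{0 - 1}{6} = \left(- \frac{1}{6}\right) \left(-1\right) = \frac{1}{6} \approx 0.16667$)
$F{\left(d \right)} = 4 d^{2}$ ($F{\left(d \right)} = 2 d 2 d = 4 d^{2}$)
$32 R F{\left(J \right)} = 32 \cdot \frac{1}{6} \cdot 4 \cdot 6^{2} = \frac{16 \cdot 4 \cdot 36}{3} = \frac{16}{3} \cdot 144 = 768$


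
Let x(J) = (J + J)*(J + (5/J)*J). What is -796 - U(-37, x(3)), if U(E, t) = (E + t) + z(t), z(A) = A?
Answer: -855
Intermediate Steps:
x(J) = 2*J*(5 + J) (x(J) = (2*J)*(J + 5) = (2*J)*(5 + J) = 2*J*(5 + J))
U(E, t) = E + 2*t (U(E, t) = (E + t) + t = E + 2*t)
-796 - U(-37, x(3)) = -796 - (-37 + 2*(2*3*(5 + 3))) = -796 - (-37 + 2*(2*3*8)) = -796 - (-37 + 2*48) = -796 - (-37 + 96) = -796 - 1*59 = -796 - 59 = -855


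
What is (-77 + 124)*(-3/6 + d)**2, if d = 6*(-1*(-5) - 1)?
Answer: 103823/4 ≈ 25956.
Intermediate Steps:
d = 24 (d = 6*(5 - 1) = 6*4 = 24)
(-77 + 124)*(-3/6 + d)**2 = (-77 + 124)*(-3/6 + 24)**2 = 47*(-3*1/6 + 24)**2 = 47*(-1/2 + 24)**2 = 47*(47/2)**2 = 47*(2209/4) = 103823/4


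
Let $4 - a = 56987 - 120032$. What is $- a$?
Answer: $-63049$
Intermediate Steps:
$a = 63049$ ($a = 4 - \left(56987 - 120032\right) = 4 - -63045 = 4 + 63045 = 63049$)
$- a = \left(-1\right) 63049 = -63049$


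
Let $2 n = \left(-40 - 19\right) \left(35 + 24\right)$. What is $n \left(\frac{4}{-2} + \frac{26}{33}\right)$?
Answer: $\frac{69620}{33} \approx 2109.7$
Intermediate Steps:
$n = - \frac{3481}{2}$ ($n = \frac{\left(-40 - 19\right) \left(35 + 24\right)}{2} = \frac{\left(-59\right) 59}{2} = \frac{1}{2} \left(-3481\right) = - \frac{3481}{2} \approx -1740.5$)
$n \left(\frac{4}{-2} + \frac{26}{33}\right) = - \frac{3481 \left(\frac{4}{-2} + \frac{26}{33}\right)}{2} = - \frac{3481 \left(4 \left(- \frac{1}{2}\right) + 26 \cdot \frac{1}{33}\right)}{2} = - \frac{3481 \left(-2 + \frac{26}{33}\right)}{2} = \left(- \frac{3481}{2}\right) \left(- \frac{40}{33}\right) = \frac{69620}{33}$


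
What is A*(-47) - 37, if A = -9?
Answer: 386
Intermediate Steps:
A*(-47) - 37 = -9*(-47) - 37 = 423 - 37 = 386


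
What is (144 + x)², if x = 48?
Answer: 36864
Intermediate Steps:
(144 + x)² = (144 + 48)² = 192² = 36864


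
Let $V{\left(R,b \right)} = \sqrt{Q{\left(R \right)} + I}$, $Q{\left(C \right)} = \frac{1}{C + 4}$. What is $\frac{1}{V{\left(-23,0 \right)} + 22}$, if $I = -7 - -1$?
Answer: $\frac{418}{9311} - \frac{i \sqrt{2185}}{9311} \approx 0.044893 - 0.0050203 i$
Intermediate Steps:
$I = -6$ ($I = -7 + 1 = -6$)
$Q{\left(C \right)} = \frac{1}{4 + C}$
$V{\left(R,b \right)} = \sqrt{-6 + \frac{1}{4 + R}}$ ($V{\left(R,b \right)} = \sqrt{\frac{1}{4 + R} - 6} = \sqrt{-6 + \frac{1}{4 + R}}$)
$\frac{1}{V{\left(-23,0 \right)} + 22} = \frac{1}{\sqrt{\frac{-23 - -138}{4 - 23}} + 22} = \frac{1}{\sqrt{\frac{-23 + 138}{-19}} + 22} = \frac{1}{\sqrt{\left(- \frac{1}{19}\right) 115} + 22} = \frac{1}{\sqrt{- \frac{115}{19}} + 22} = \frac{1}{\frac{i \sqrt{2185}}{19} + 22} = \frac{1}{22 + \frac{i \sqrt{2185}}{19}}$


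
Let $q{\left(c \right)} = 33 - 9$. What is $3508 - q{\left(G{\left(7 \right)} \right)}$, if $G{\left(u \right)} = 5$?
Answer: $3484$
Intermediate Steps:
$q{\left(c \right)} = 24$ ($q{\left(c \right)} = 33 - 9 = 24$)
$3508 - q{\left(G{\left(7 \right)} \right)} = 3508 - 24 = 3484$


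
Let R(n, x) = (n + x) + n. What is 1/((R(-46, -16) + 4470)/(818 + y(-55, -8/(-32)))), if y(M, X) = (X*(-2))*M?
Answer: 1691/8724 ≈ 0.19383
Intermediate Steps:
y(M, X) = -2*M*X (y(M, X) = (-2*X)*M = -2*M*X)
R(n, x) = x + 2*n
1/((R(-46, -16) + 4470)/(818 + y(-55, -8/(-32)))) = 1/(((-16 + 2*(-46)) + 4470)/(818 - 2*(-55)*(-8/(-32)))) = 1/(((-16 - 92) + 4470)/(818 - 2*(-55)*(-8*(-1/32)))) = 1/((-108 + 4470)/(818 - 2*(-55)*1/4)) = 1/(4362/(818 + 55/2)) = 1/(4362/(1691/2)) = 1/(4362*(2/1691)) = 1/(8724/1691) = 1691/8724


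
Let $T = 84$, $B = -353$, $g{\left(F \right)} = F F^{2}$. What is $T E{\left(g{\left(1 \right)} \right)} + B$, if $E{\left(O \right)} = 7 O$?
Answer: $235$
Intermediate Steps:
$g{\left(F \right)} = F^{3}$
$T E{\left(g{\left(1 \right)} \right)} + B = 84 \cdot 7 \cdot 1^{3} - 353 = 84 \cdot 7 \cdot 1 - 353 = 84 \cdot 7 - 353 = 588 - 353 = 235$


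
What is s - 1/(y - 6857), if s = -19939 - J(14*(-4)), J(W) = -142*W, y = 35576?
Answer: -801001630/28719 ≈ -27891.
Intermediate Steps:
s = -27891 (s = -19939 - (-142)*14*(-4) = -19939 - (-142)*(-56) = -19939 - 1*7952 = -19939 - 7952 = -27891)
s - 1/(y - 6857) = -27891 - 1/(35576 - 6857) = -27891 - 1/28719 = -801001630/28719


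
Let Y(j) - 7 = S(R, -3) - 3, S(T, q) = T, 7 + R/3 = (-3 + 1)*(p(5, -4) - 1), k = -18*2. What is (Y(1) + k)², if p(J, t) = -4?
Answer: 529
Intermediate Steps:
k = -36
R = 9 (R = -21 + 3*((-3 + 1)*(-4 - 1)) = -21 + 3*(-2*(-5)) = -21 + 3*10 = -21 + 30 = 9)
Y(j) = 13 (Y(j) = 7 + (9 - 3) = 7 + 6 = 13)
(Y(1) + k)² = (13 - 36)² = (-23)² = 529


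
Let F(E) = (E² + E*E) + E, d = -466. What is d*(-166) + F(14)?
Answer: 77762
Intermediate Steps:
F(E) = E + 2*E² (F(E) = (E² + E²) + E = 2*E² + E = E + 2*E²)
d*(-166) + F(14) = -466*(-166) + 14*(1 + 2*14) = 77356 + 14*(1 + 28) = 77356 + 14*29 = 77356 + 406 = 77762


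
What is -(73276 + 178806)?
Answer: -252082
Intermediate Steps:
-(73276 + 178806) = -1*252082 = -252082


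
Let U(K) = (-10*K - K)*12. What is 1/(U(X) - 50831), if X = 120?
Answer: -1/66671 ≈ -1.4999e-5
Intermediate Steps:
U(K) = -132*K (U(K) = -11*K*12 = -132*K)
1/(U(X) - 50831) = 1/(-132*120 - 50831) = 1/(-15840 - 50831) = 1/(-66671) = -1/66671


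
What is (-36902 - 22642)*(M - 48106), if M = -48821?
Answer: 5771421288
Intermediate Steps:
(-36902 - 22642)*(M - 48106) = (-36902 - 22642)*(-48821 - 48106) = -59544*(-96927) = 5771421288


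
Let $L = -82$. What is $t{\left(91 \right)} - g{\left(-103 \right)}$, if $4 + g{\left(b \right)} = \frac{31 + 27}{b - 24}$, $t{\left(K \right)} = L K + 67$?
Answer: $- \frac{938599}{127} \approx -7390.5$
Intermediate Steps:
$t{\left(K \right)} = 67 - 82 K$ ($t{\left(K \right)} = - 82 K + 67 = 67 - 82 K$)
$g{\left(b \right)} = -4 + \frac{58}{-24 + b}$ ($g{\left(b \right)} = -4 + \frac{31 + 27}{b - 24} = -4 + \frac{58}{-24 + b}$)
$t{\left(91 \right)} - g{\left(-103 \right)} = \left(67 - 7462\right) - \frac{2 \left(77 - -206\right)}{-24 - 103} = \left(67 - 7462\right) - \frac{2 \left(77 + 206\right)}{-127} = -7395 - 2 \left(- \frac{1}{127}\right) 283 = -7395 - - \frac{566}{127} = -7395 + \frac{566}{127} = - \frac{938599}{127}$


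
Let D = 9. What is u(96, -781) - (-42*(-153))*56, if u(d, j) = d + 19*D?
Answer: -359589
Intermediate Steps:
u(d, j) = 171 + d (u(d, j) = d + 19*9 = d + 171 = 171 + d)
u(96, -781) - (-42*(-153))*56 = (171 + 96) - (-42*(-153))*56 = 267 - 6426*56 = 267 - 1*359856 = 267 - 359856 = -359589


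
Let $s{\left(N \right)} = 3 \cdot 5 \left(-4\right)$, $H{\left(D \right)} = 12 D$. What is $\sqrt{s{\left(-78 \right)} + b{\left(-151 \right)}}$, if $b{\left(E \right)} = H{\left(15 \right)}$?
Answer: $2 \sqrt{30} \approx 10.954$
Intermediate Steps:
$s{\left(N \right)} = -60$ ($s{\left(N \right)} = 15 \left(-4\right) = -60$)
$b{\left(E \right)} = 180$ ($b{\left(E \right)} = 12 \cdot 15 = 180$)
$\sqrt{s{\left(-78 \right)} + b{\left(-151 \right)}} = \sqrt{-60 + 180} = \sqrt{120} = 2 \sqrt{30}$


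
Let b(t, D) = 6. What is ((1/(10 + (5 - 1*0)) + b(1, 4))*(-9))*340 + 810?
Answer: -17754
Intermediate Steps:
((1/(10 + (5 - 1*0)) + b(1, 4))*(-9))*340 + 810 = ((1/(10 + (5 - 1*0)) + 6)*(-9))*340 + 810 = ((1/(10 + (5 + 0)) + 6)*(-9))*340 + 810 = ((1/(10 + 5) + 6)*(-9))*340 + 810 = ((1/15 + 6)*(-9))*340 + 810 = ((91/15)*(-9))*340 + 810 = -273/5*340 + 810 = -18564 + 810 = -17754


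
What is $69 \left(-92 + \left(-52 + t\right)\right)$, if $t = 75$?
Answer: $-4761$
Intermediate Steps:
$69 \left(-92 + \left(-52 + t\right)\right) = 69 \left(-92 + \left(-52 + 75\right)\right) = 69 \left(-92 + 23\right) = 69 \left(-69\right) = -4761$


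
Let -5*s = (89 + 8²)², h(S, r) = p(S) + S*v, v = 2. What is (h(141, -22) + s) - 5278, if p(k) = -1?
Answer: -48394/5 ≈ -9678.8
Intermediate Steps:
h(S, r) = -1 + 2*S (h(S, r) = -1 + S*2 = -1 + 2*S)
s = -23409/5 (s = -(89 + 8²)²/5 = -(89 + 64)²/5 = -⅕*153² = -⅕*23409 = -23409/5 ≈ -4681.8)
(h(141, -22) + s) - 5278 = ((-1 + 2*141) - 23409/5) - 5278 = ((-1 + 282) - 23409/5) - 5278 = (281 - 23409/5) - 5278 = -22004/5 - 5278 = -48394/5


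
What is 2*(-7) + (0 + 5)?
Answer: -9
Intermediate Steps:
2*(-7) + (0 + 5) = -14 + 5 = -9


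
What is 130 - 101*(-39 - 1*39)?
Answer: 8008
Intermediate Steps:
130 - 101*(-39 - 1*39) = 130 - 101*(-39 - 39) = 130 - 101*(-78) = 130 + 7878 = 8008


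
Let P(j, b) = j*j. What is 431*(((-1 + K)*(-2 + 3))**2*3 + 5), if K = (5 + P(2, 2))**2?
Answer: 8277355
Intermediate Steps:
P(j, b) = j**2
K = 81 (K = (5 + 2**2)**2 = (5 + 4)**2 = 9**2 = 81)
431*(((-1 + K)*(-2 + 3))**2*3 + 5) = 431*(((-1 + 81)*(-2 + 3))**2*3 + 5) = 431*((80*1)**2*3 + 5) = 431*(80**2*3 + 5) = 431*(6400*3 + 5) = 431*(19200 + 5) = 431*19205 = 8277355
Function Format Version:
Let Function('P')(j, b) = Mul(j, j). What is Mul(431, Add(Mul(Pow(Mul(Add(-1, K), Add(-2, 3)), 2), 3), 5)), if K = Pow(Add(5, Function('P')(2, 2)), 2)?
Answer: 8277355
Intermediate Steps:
Function('P')(j, b) = Pow(j, 2)
K = 81 (K = Pow(Add(5, Pow(2, 2)), 2) = Pow(Add(5, 4), 2) = Pow(9, 2) = 81)
Mul(431, Add(Mul(Pow(Mul(Add(-1, K), Add(-2, 3)), 2), 3), 5)) = Mul(431, Add(Mul(Pow(Mul(Add(-1, 81), Add(-2, 3)), 2), 3), 5)) = Mul(431, Add(Mul(Pow(Mul(80, 1), 2), 3), 5)) = Mul(431, Add(Mul(Pow(80, 2), 3), 5)) = Mul(431, Add(Mul(6400, 3), 5)) = Mul(431, Add(19200, 5)) = Mul(431, 19205) = 8277355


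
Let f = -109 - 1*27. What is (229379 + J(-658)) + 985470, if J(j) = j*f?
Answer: 1304337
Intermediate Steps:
f = -136 (f = -109 - 27 = -136)
J(j) = -136*j (J(j) = j*(-136) = -136*j)
(229379 + J(-658)) + 985470 = (229379 - 136*(-658)) + 985470 = (229379 + 89488) + 985470 = 318867 + 985470 = 1304337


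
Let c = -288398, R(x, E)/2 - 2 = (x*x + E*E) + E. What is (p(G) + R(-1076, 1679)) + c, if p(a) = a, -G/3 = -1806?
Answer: 7674016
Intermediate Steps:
R(x, E) = 4 + 2*E + 2*E² + 2*x² (R(x, E) = 4 + 2*((x*x + E*E) + E) = 4 + 2*((x² + E²) + E) = 4 + 2*((E² + x²) + E) = 4 + 2*(E + E² + x²) = 4 + (2*E + 2*E² + 2*x²) = 4 + 2*E + 2*E² + 2*x²)
G = 5418 (G = -3*(-1806) = 5418)
(p(G) + R(-1076, 1679)) + c = (5418 + (4 + 2*1679 + 2*1679² + 2*(-1076)²)) - 288398 = (5418 + (4 + 3358 + 2*2819041 + 2*1157776)) - 288398 = (5418 + (4 + 3358 + 5638082 + 2315552)) - 288398 = (5418 + 7956996) - 288398 = 7962414 - 288398 = 7674016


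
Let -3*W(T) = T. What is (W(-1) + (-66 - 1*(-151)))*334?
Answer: 85504/3 ≈ 28501.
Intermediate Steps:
W(T) = -T/3
(W(-1) + (-66 - 1*(-151)))*334 = (-⅓*(-1) + (-66 - 1*(-151)))*334 = (⅓ + (-66 + 151))*334 = (⅓ + 85)*334 = (256/3)*334 = 85504/3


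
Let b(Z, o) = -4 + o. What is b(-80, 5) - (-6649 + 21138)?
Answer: -14488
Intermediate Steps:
b(-80, 5) - (-6649 + 21138) = (-4 + 5) - (-6649 + 21138) = 1 - 1*14489 = 1 - 14489 = -14488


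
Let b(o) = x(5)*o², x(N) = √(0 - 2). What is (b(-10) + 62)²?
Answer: -16156 + 12400*I*√2 ≈ -16156.0 + 17536.0*I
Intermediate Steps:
x(N) = I*√2 (x(N) = √(-2) = I*√2)
b(o) = I*√2*o² (b(o) = (I*√2)*o² = I*√2*o²)
(b(-10) + 62)² = (I*√2*(-10)² + 62)² = (I*√2*100 + 62)² = (100*I*√2 + 62)² = (62 + 100*I*√2)²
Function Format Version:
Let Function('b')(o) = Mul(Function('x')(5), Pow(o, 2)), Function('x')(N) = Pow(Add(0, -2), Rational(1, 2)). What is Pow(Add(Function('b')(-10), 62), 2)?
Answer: Add(-16156, Mul(12400, I, Pow(2, Rational(1, 2)))) ≈ Add(-16156., Mul(17536., I))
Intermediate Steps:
Function('x')(N) = Mul(I, Pow(2, Rational(1, 2))) (Function('x')(N) = Pow(-2, Rational(1, 2)) = Mul(I, Pow(2, Rational(1, 2))))
Function('b')(o) = Mul(I, Pow(2, Rational(1, 2)), Pow(o, 2)) (Function('b')(o) = Mul(Mul(I, Pow(2, Rational(1, 2))), Pow(o, 2)) = Mul(I, Pow(2, Rational(1, 2)), Pow(o, 2)))
Pow(Add(Function('b')(-10), 62), 2) = Pow(Add(Mul(I, Pow(2, Rational(1, 2)), Pow(-10, 2)), 62), 2) = Pow(Add(Mul(I, Pow(2, Rational(1, 2)), 100), 62), 2) = Pow(Add(Mul(100, I, Pow(2, Rational(1, 2))), 62), 2) = Pow(Add(62, Mul(100, I, Pow(2, Rational(1, 2)))), 2)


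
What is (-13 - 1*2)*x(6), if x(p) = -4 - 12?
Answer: 240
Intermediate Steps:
x(p) = -16
(-13 - 1*2)*x(6) = (-13 - 1*2)*(-16) = (-13 - 2)*(-16) = -15*(-16) = 240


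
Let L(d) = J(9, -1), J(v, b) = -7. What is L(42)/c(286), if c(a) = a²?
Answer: -7/81796 ≈ -8.5579e-5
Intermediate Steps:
L(d) = -7
L(42)/c(286) = -7/(286²) = -7/81796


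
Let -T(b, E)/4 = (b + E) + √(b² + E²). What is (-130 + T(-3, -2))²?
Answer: 12308 + 880*√13 ≈ 15481.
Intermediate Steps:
T(b, E) = -4*E - 4*b - 4*√(E² + b²) (T(b, E) = -4*((b + E) + √(b² + E²)) = -4*((E + b) + √(E² + b²)) = -4*(E + b + √(E² + b²)) = -4*E - 4*b - 4*√(E² + b²))
(-130 + T(-3, -2))² = (-130 + (-4*(-2) - 4*(-3) - 4*√((-2)² + (-3)²)))² = (-130 + (8 + 12 - 4*√(4 + 9)))² = (-130 + (8 + 12 - 4*√13))² = (-130 + (20 - 4*√13))² = (-110 - 4*√13)²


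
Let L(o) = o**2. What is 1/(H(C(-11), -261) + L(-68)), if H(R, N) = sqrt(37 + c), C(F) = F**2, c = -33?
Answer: 1/4626 ≈ 0.00021617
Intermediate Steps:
H(R, N) = 2 (H(R, N) = sqrt(37 - 33) = sqrt(4) = 2)
1/(H(C(-11), -261) + L(-68)) = 1/(2 + (-68)**2) = 1/(2 + 4624) = 1/4626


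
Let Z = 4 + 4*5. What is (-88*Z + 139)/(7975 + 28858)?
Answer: -1973/36833 ≈ -0.053566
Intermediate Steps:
Z = 24 (Z = 4 + 20 = 24)
(-88*Z + 139)/(7975 + 28858) = (-88*24 + 139)/(7975 + 28858) = (-2112 + 139)/36833 = -1973*1/36833 = -1973/36833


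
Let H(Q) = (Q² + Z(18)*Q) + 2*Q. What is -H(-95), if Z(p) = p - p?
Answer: -8835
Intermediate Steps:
Z(p) = 0
H(Q) = Q² + 2*Q (H(Q) = (Q² + 0*Q) + 2*Q = (Q² + 0) + 2*Q = Q² + 2*Q)
-H(-95) = -(-95)*(2 - 95) = -(-95)*(-93) = -1*8835 = -8835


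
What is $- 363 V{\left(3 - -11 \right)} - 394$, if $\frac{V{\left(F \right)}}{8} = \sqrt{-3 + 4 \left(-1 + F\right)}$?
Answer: $-20722$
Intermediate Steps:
$V{\left(F \right)} = 8 \sqrt{-7 + 4 F}$ ($V{\left(F \right)} = 8 \sqrt{-3 + 4 \left(-1 + F\right)} = 8 \sqrt{-3 + \left(-4 + 4 F\right)} = 8 \sqrt{-7 + 4 F}$)
$- 363 V{\left(3 - -11 \right)} - 394 = - 363 \cdot 8 \sqrt{-7 + 4 \left(3 - -11\right)} - 394 = - 363 \cdot 8 \sqrt{-7 + 4 \left(3 + 11\right)} - 394 = - 363 \cdot 8 \sqrt{-7 + 4 \cdot 14} - 394 = - 363 \cdot 8 \sqrt{-7 + 56} - 394 = - 363 \cdot 8 \sqrt{49} - 394 = - 363 \cdot 8 \cdot 7 - 394 = \left(-363\right) 56 - 394 = -20328 - 394 = -20722$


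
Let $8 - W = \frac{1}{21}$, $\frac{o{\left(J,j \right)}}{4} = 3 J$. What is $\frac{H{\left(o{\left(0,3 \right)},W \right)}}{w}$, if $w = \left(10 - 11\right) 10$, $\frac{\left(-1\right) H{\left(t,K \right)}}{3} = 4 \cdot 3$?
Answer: $\frac{18}{5} \approx 3.6$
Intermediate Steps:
$o{\left(J,j \right)} = 12 J$ ($o{\left(J,j \right)} = 4 \cdot 3 J = 12 J$)
$W = \frac{167}{21}$ ($W = 8 - \frac{1}{21} = \frac{167}{21} \approx 7.9524$)
$H{\left(t,K \right)} = -36$ ($H{\left(t,K \right)} = - 3 \cdot 4 \cdot 3 = \left(-3\right) 12 = -36$)
$w = -10$ ($w = \left(-1\right) 10 = -10$)
$\frac{H{\left(o{\left(0,3 \right)},W \right)}}{w} = - \frac{36}{-10} = \left(-36\right) \left(- \frac{1}{10}\right) = \frac{18}{5}$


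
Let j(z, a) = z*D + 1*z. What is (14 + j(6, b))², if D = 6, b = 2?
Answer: 3136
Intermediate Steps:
j(z, a) = 7*z (j(z, a) = z*6 + 1*z = 6*z + z = 7*z)
(14 + j(6, b))² = (14 + 7*6)² = (14 + 42)² = 56² = 3136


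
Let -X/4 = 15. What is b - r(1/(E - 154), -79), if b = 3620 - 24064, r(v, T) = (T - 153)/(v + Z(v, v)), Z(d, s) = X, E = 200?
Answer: -56415668/2759 ≈ -20448.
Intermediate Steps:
X = -60 (X = -4*15 = -60)
Z(d, s) = -60
r(v, T) = (-153 + T)/(-60 + v) (r(v, T) = (T - 153)/(v - 60) = (-153 + T)/(-60 + v))
b = -20444
b - r(1/(E - 154), -79) = -20444 - (-153 - 79)/(-60 + 1/(200 - 154)) = -20444 - (-232)/(-60 + 1/46) = -20444 - (-232)/(-2759/46) = -20444 - (-46)*(-232)/2759 = -20444 - 1*10672/2759 = -20444 - 10672/2759 = -56415668/2759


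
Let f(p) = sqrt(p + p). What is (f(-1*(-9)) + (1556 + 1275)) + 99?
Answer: 2930 + 3*sqrt(2) ≈ 2934.2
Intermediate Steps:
f(p) = sqrt(2)*sqrt(p) (f(p) = sqrt(2*p) = sqrt(2)*sqrt(p))
(f(-1*(-9)) + (1556 + 1275)) + 99 = (sqrt(2)*sqrt(-1*(-9)) + (1556 + 1275)) + 99 = (sqrt(2)*sqrt(9) + 2831) + 99 = (sqrt(2)*3 + 2831) + 99 = (3*sqrt(2) + 2831) + 99 = (2831 + 3*sqrt(2)) + 99 = 2930 + 3*sqrt(2)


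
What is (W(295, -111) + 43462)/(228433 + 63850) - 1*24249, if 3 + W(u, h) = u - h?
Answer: -7087526602/292283 ≈ -24249.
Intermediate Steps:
W(u, h) = -3 + u - h (W(u, h) = -3 + (u - h) = -3 + u - h)
(W(295, -111) + 43462)/(228433 + 63850) - 1*24249 = ((-3 + 295 - 1*(-111)) + 43462)/(228433 + 63850) - 1*24249 = ((-3 + 295 + 111) + 43462)/292283 - 24249 = (403 + 43462)*(1/292283) - 24249 = 43865*(1/292283) - 24249 = 43865/292283 - 24249 = -7087526602/292283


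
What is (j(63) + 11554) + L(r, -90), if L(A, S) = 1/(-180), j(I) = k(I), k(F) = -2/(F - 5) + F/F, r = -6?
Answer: 60316891/5220 ≈ 11555.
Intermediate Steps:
k(F) = 1 - 2/(-5 + F) (k(F) = -2/(-5 + F) + 1 = 1 - 2/(-5 + F))
j(I) = (-7 + I)/(-5 + I)
L(A, S) = -1/180
(j(63) + 11554) + L(r, -90) = ((-7 + 63)/(-5 + 63) + 11554) - 1/180 = (56/58 + 11554) - 1/180 = ((1/58)*56 + 11554) - 1/180 = (28/29 + 11554) - 1/180 = 335094/29 - 1/180 = 60316891/5220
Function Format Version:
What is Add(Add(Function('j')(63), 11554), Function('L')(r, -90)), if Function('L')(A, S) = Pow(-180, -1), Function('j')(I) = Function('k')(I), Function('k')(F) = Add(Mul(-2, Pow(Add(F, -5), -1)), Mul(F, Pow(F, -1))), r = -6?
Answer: Rational(60316891, 5220) ≈ 11555.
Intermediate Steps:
Function('k')(F) = Add(1, Mul(-2, Pow(Add(-5, F), -1))) (Function('k')(F) = Add(Mul(-2, Pow(Add(-5, F), -1)), 1) = Add(1, Mul(-2, Pow(Add(-5, F), -1))))
Function('j')(I) = Mul(Pow(Add(-5, I), -1), Add(-7, I))
Function('L')(A, S) = Rational(-1, 180)
Add(Add(Function('j')(63), 11554), Function('L')(r, -90)) = Add(Add(Mul(Pow(Add(-5, 63), -1), Add(-7, 63)), 11554), Rational(-1, 180)) = Add(Add(Mul(Pow(58, -1), 56), 11554), Rational(-1, 180)) = Add(Add(Mul(Rational(1, 58), 56), 11554), Rational(-1, 180)) = Add(Add(Rational(28, 29), 11554), Rational(-1, 180)) = Add(Rational(335094, 29), Rational(-1, 180)) = Rational(60316891, 5220)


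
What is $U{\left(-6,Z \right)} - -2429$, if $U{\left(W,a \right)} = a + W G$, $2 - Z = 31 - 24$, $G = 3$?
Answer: $2406$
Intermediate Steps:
$Z = -5$ ($Z = 2 - \left(31 - 24\right) = 2 - 7 = -5$)
$U{\left(W,a \right)} = a + 3 W$ ($U{\left(W,a \right)} = a + W 3 = a + 3 W$)
$U{\left(-6,Z \right)} - -2429 = \left(-5 + 3 \left(-6\right)\right) - -2429 = \left(-5 - 18\right) + 2429 = -23 + 2429 = 2406$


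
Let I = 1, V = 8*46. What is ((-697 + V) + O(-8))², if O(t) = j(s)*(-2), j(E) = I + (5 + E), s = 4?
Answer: 121801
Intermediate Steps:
V = 368
j(E) = 6 + E (j(E) = 1 + (5 + E) = 6 + E)
O(t) = -20 (O(t) = (6 + 4)*(-2) = 10*(-2) = -20)
((-697 + V) + O(-8))² = ((-697 + 368) - 20)² = (-329 - 20)² = (-349)² = 121801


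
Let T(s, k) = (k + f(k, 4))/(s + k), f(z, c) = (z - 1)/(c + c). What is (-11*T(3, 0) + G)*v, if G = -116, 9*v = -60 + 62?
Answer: -2773/108 ≈ -25.676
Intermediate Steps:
v = 2/9 (v = (-60 + 62)/9 = (1/9)*2 = 2/9 ≈ 0.22222)
f(z, c) = (-1 + z)/(2*c) (f(z, c) = (-1 + z)/((2*c)) = (-1 + z)*(1/(2*c)) = (-1 + z)/(2*c))
T(s, k) = (-1/8 + 9*k/8)/(k + s) (T(s, k) = (k + (1/2)*(-1 + k)/4)/(s + k) = (k + (1/2)*(1/4)*(-1 + k))/(k + s) = (k + (-1/8 + k/8))/(k + s) = (-1/8 + 9*k/8)/(k + s))
(-11*T(3, 0) + G)*v = (-11*(-1 + 9*0)/(8*(0 + 3)) - 116)*(2/9) = (-11*(-1 + 0)/(8*3) - 116)*(2/9) = (-11*(-1)/(8*3) - 116)*(2/9) = (-11*(-1/24) - 116)*(2/9) = (11/24 - 116)*(2/9) = -2773/24*2/9 = -2773/108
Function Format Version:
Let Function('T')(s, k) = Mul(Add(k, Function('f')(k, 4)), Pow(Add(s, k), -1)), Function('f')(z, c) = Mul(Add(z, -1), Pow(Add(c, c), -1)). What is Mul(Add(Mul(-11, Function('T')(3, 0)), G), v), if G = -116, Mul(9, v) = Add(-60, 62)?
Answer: Rational(-2773, 108) ≈ -25.676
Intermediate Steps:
v = Rational(2, 9) (v = Mul(Rational(1, 9), Add(-60, 62)) = Mul(Rational(1, 9), 2) = Rational(2, 9) ≈ 0.22222)
Function('f')(z, c) = Mul(Rational(1, 2), Pow(c, -1), Add(-1, z)) (Function('f')(z, c) = Mul(Add(-1, z), Pow(Mul(2, c), -1)) = Mul(Add(-1, z), Mul(Rational(1, 2), Pow(c, -1))) = Mul(Rational(1, 2), Pow(c, -1), Add(-1, z)))
Function('T')(s, k) = Mul(Pow(Add(k, s), -1), Add(Rational(-1, 8), Mul(Rational(9, 8), k))) (Function('T')(s, k) = Mul(Add(k, Mul(Rational(1, 2), Pow(4, -1), Add(-1, k))), Pow(Add(s, k), -1)) = Mul(Add(k, Mul(Rational(1, 2), Rational(1, 4), Add(-1, k))), Pow(Add(k, s), -1)) = Mul(Add(k, Add(Rational(-1, 8), Mul(Rational(1, 8), k))), Pow(Add(k, s), -1)) = Mul(Add(Rational(-1, 8), Mul(Rational(9, 8), k)), Pow(Add(k, s), -1)) = Mul(Pow(Add(k, s), -1), Add(Rational(-1, 8), Mul(Rational(9, 8), k))))
Mul(Add(Mul(-11, Function('T')(3, 0)), G), v) = Mul(Add(Mul(-11, Mul(Rational(1, 8), Pow(Add(0, 3), -1), Add(-1, Mul(9, 0)))), -116), Rational(2, 9)) = Mul(Add(Mul(-11, Mul(Rational(1, 8), Pow(3, -1), Add(-1, 0))), -116), Rational(2, 9)) = Mul(Add(Mul(-11, Mul(Rational(1, 8), Rational(1, 3), -1)), -116), Rational(2, 9)) = Mul(Add(Mul(-11, Rational(-1, 24)), -116), Rational(2, 9)) = Mul(Add(Rational(11, 24), -116), Rational(2, 9)) = Mul(Rational(-2773, 24), Rational(2, 9)) = Rational(-2773, 108)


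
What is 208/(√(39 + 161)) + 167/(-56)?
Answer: -167/56 + 52*√2/5 ≈ 11.726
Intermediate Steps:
208/(√(39 + 161)) + 167/(-56) = 208/(√200) + 167*(-1/56) = 208/((10*√2)) - 167/56 = 208*(√2/20) - 167/56 = 52*√2/5 - 167/56 = -167/56 + 52*√2/5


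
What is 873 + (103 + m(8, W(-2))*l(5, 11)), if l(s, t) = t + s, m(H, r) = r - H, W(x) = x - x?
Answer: 848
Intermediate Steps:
W(x) = 0
l(s, t) = s + t
873 + (103 + m(8, W(-2))*l(5, 11)) = 873 + (103 + (0 - 1*8)*(5 + 11)) = 873 + (103 + (0 - 8)*16) = 873 + (103 - 8*16) = 873 + (103 - 128) = 873 - 25 = 848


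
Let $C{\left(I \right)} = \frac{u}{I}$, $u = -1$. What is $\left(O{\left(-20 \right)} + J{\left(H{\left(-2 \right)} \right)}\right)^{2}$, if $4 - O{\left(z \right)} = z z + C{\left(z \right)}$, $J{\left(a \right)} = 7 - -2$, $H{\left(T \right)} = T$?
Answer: $\frac{59923081}{400} \approx 1.4981 \cdot 10^{5}$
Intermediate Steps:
$J{\left(a \right)} = 9$ ($J{\left(a \right)} = 7 + 2 = 9$)
$C{\left(I \right)} = - \frac{1}{I}$
$O{\left(z \right)} = 4 + \frac{1}{z} - z^{2}$ ($O{\left(z \right)} = 4 - \left(z z - \frac{1}{z}\right) = 4 - \left(z^{2} - \frac{1}{z}\right) = 4 + \frac{1}{z} - z^{2}$)
$\left(O{\left(-20 \right)} + J{\left(H{\left(-2 \right)} \right)}\right)^{2} = \left(\left(4 + \frac{1}{-20} - \left(-20\right)^{2}\right) + 9\right)^{2} = \left(\left(4 - \frac{1}{20} - 400\right) + 9\right)^{2} = \left(- \frac{7921}{20} + 9\right)^{2} = \left(- \frac{7741}{20}\right)^{2} = \frac{59923081}{400}$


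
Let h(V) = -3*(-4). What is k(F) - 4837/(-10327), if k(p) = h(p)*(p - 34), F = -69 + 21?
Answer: -10156931/10327 ≈ -983.53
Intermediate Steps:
h(V) = 12
F = -48
k(p) = -408 + 12*p (k(p) = 12*(p - 34) = 12*(-34 + p) = -408 + 12*p)
k(F) - 4837/(-10327) = (-408 + 12*(-48)) - 4837/(-10327) = (-408 - 576) - 4837*(-1/10327) = -984 + 4837/10327 = -10156931/10327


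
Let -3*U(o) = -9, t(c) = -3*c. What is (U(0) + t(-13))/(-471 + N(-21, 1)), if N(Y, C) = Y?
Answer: -7/82 ≈ -0.085366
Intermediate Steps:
U(o) = 3 (U(o) = -⅓*(-9) = 3)
(U(0) + t(-13))/(-471 + N(-21, 1)) = (3 - 3*(-13))/(-471 - 21) = (3 + 39)/(-492) = 42*(-1/492) = -7/82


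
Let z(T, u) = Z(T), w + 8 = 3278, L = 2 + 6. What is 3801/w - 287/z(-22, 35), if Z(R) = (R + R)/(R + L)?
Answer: -540484/5995 ≈ -90.156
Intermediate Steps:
L = 8
w = 3270 (w = -8 + 3278 = 3270)
Z(R) = 2*R/(8 + R) (Z(R) = (R + R)/(R + 8) = (2*R)/(8 + R) = 2*R/(8 + R))
z(T, u) = 2*T/(8 + T)
3801/w - 287/z(-22, 35) = 3801/3270 - 287/(2*(-22)/(8 - 22)) = 3801*(1/3270) - 287/(2*(-22)/(-14)) = 1267/1090 - 287/(2*(-22)*(-1/14)) = 1267/1090 - 287/22/7 = 1267/1090 - 287*7/22 = 1267/1090 - 2009/22 = -540484/5995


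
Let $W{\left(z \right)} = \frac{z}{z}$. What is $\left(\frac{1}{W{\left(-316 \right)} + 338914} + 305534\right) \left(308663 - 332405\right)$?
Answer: $- \frac{2458485420316362}{338915} \approx -7.254 \cdot 10^{9}$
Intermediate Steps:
$W{\left(z \right)} = 1$
$\left(\frac{1}{W{\left(-316 \right)} + 338914} + 305534\right) \left(308663 - 332405\right) = \left(\frac{1}{1 + 338914} + 305534\right) \left(308663 - 332405\right) = \left(\frac{1}{338915} + 305534\right) \left(-23742\right) = \frac{103550055611}{338915} \left(-23742\right) = - \frac{2458485420316362}{338915}$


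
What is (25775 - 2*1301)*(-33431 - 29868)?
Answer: -1466827727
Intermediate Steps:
(25775 - 2*1301)*(-33431 - 29868) = (25775 - 2602)*(-63299) = 23173*(-63299) = -1466827727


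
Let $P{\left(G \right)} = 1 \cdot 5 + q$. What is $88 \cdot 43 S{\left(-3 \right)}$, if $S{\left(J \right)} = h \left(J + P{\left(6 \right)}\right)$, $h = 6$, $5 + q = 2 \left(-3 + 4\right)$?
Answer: $-22704$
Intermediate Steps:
$q = -3$ ($q = -5 + 2 \left(-3 + 4\right) = -5 + 2 \cdot 1 = -5 + 2 = -3$)
$P{\left(G \right)} = 2$ ($P{\left(G \right)} = 1 \cdot 5 - 3 = 5 - 3 = 2$)
$S{\left(J \right)} = 12 + 6 J$ ($S{\left(J \right)} = 6 \left(J + 2\right) = 6 \left(2 + J\right) = 12 + 6 J$)
$88 \cdot 43 S{\left(-3 \right)} = 88 \cdot 43 \left(12 + 6 \left(-3\right)\right) = 3784 \left(12 - 18\right) = 3784 \left(-6\right) = -22704$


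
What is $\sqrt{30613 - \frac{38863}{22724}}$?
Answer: $\frac{\sqrt{3951765801269}}{11362} \approx 174.96$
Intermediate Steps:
$\sqrt{30613 - \frac{38863}{22724}} = \sqrt{\frac{695610949}{22724}} = \frac{\sqrt{3951765801269}}{11362}$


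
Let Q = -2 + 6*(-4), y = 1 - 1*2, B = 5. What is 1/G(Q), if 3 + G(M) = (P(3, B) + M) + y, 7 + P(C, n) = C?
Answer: -1/34 ≈ -0.029412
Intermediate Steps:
P(C, n) = -7 + C
y = -1 (y = 1 - 2 = -1)
Q = -26 (Q = -2 - 24 = -26)
G(M) = -8 + M (G(M) = -3 + (((-7 + 3) + M) - 1) = -3 + ((-4 + M) - 1) = -3 + (-5 + M) = -8 + M)
1/G(Q) = 1/(-8 - 26) = 1/(-34) = -1/34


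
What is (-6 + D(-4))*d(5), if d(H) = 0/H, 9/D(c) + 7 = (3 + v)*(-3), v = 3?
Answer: 0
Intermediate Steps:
D(c) = -9/25 (D(c) = 9/(-7 + (3 + 3)*(-3)) = 9/(-7 + 6*(-3)) = 9/(-7 - 18) = 9/(-25) = 9*(-1/25) = -9/25)
d(H) = 0
(-6 + D(-4))*d(5) = (-6 - 9/25)*0 = -159/25*0 = 0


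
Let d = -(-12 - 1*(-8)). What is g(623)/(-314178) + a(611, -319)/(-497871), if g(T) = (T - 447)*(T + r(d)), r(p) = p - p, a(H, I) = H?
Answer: -194264263/554681259 ≈ -0.35023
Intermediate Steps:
d = 4 (d = -(-12 + 8) = -1*(-4) = 4)
r(p) = 0
g(T) = T*(-447 + T) (g(T) = (T - 447)*(T + 0) = (-447 + T)*T = T*(-447 + T))
g(623)/(-314178) + a(611, -319)/(-497871) = (623*(-447 + 623))/(-314178) + 611/(-497871) = (623*176)*(-1/314178) + 611*(-1/497871) = 109648*(-1/314178) - 13/10593 = -54824/157089 - 13/10593 = -194264263/554681259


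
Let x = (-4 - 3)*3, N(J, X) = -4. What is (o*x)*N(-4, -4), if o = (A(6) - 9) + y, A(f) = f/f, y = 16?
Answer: 672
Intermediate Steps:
x = -21 (x = -7*3 = -21)
A(f) = 1
o = 8 (o = (1 - 9) + 16 = -8 + 16 = 8)
(o*x)*N(-4, -4) = (8*(-21))*(-4) = -168*(-4) = 672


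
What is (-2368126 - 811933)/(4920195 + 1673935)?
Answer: -3180059/6594130 ≈ -0.48226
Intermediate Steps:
(-2368126 - 811933)/(4920195 + 1673935) = -3180059/6594130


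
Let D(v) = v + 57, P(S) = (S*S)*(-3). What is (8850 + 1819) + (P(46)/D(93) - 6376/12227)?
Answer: 3248151009/305675 ≈ 10626.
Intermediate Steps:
P(S) = -3*S**2 (P(S) = S**2*(-3) = -3*S**2)
D(v) = 57 + v
(8850 + 1819) + (P(46)/D(93) - 6376/12227) = (8850 + 1819) + ((-3*46**2)/(57 + 93) - 6376/12227) = 10669 + (-3*2116/150 - 6376*1/12227) = 10669 + (-6348*1/150 - 6376/12227) = 10669 + (-1058/25 - 6376/12227) = 10669 - 13095566/305675 = 3248151009/305675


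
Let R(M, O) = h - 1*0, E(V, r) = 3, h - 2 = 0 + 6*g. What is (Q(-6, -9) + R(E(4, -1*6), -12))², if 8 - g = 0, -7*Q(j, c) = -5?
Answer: 126025/49 ≈ 2571.9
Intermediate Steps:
Q(j, c) = 5/7 (Q(j, c) = -⅐*(-5) = 5/7)
g = 8 (g = 8 - 1*0 = 8 + 0 = 8)
h = 50 (h = 2 + (0 + 6*8) = 2 + (0 + 48) = 2 + 48 = 50)
R(M, O) = 50 (R(M, O) = 50 - 1*0 = 50 + 0 = 50)
(Q(-6, -9) + R(E(4, -1*6), -12))² = (5/7 + 50)² = (355/7)² = 126025/49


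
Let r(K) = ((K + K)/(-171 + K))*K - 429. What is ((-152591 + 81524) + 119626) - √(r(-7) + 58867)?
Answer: 48559 - √462883037/89 ≈ 48317.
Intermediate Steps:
r(K) = -429 + 2*K²/(-171 + K) (r(K) = ((2*K)/(-171 + K))*K - 429 = (2*K/(-171 + K))*K - 429 = 2*K²/(-171 + K) - 429 = -429 + 2*K²/(-171 + K))
((-152591 + 81524) + 119626) - √(r(-7) + 58867) = ((-152591 + 81524) + 119626) - √((73359 - 429*(-7) + 2*(-7)²)/(-171 - 7) + 58867) = (-71067 + 119626) - √((73359 + 3003 + 2*49)/(-178) + 58867) = 48559 - √(-(73359 + 3003 + 98)/178 + 58867) = 48559 - √(-1/178*76460 + 58867) = 48559 - √(-38230/89 + 58867) = 48559 - √(5200933/89) = 48559 - √462883037/89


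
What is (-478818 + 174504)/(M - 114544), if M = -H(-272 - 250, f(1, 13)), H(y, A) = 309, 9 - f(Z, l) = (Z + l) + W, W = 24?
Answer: 304314/114853 ≈ 2.6496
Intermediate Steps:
f(Z, l) = -15 - Z - l (f(Z, l) = 9 - ((Z + l) + 24) = 9 - (24 + Z + l) = 9 + (-24 - Z - l) = -15 - Z - l)
M = -309 (M = -1*309 = -309)
(-478818 + 174504)/(M - 114544) = (-478818 + 174504)/(-309 - 114544) = -304314/(-114853) = -304314*(-1/114853) = 304314/114853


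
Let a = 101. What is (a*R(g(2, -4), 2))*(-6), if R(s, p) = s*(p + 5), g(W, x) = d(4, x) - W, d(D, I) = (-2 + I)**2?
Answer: -144228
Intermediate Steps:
g(W, x) = (-2 + x)**2 - W
R(s, p) = s*(5 + p)
(a*R(g(2, -4), 2))*(-6) = (101*(((-2 - 4)**2 - 1*2)*(5 + 2)))*(-6) = (101*(((-6)**2 - 2)*7))*(-6) = (101*((36 - 2)*7))*(-6) = (101*(34*7))*(-6) = (101*238)*(-6) = 24038*(-6) = -144228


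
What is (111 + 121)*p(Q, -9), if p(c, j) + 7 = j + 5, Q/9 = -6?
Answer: -2552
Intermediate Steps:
Q = -54 (Q = 9*(-6) = -54)
p(c, j) = -2 + j (p(c, j) = -7 + (j + 5) = -7 + (5 + j) = -2 + j)
(111 + 121)*p(Q, -9) = (111 + 121)*(-2 - 9) = 232*(-11) = -2552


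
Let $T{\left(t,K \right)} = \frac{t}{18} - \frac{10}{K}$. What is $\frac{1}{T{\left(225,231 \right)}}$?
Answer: $\frac{462}{5755} \approx 0.080278$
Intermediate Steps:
$T{\left(t,K \right)} = - \frac{10}{K} + \frac{t}{18}$ ($T{\left(t,K \right)} = t \frac{1}{18} - \frac{10}{K} = \frac{t}{18} - \frac{10}{K} = - \frac{10}{K} + \frac{t}{18}$)
$\frac{1}{T{\left(225,231 \right)}} = \frac{1}{- \frac{10}{231} + \frac{1}{18} \cdot 225} = \frac{1}{\left(-10\right) \frac{1}{231} + \frac{25}{2}} = \frac{1}{- \frac{10}{231} + \frac{25}{2}} = \frac{1}{\frac{5755}{462}} = \frac{462}{5755}$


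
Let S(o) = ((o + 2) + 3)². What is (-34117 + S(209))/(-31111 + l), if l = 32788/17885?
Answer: -29839845/79483921 ≈ -0.37542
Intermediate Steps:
S(o) = (5 + o)² (S(o) = ((2 + o) + 3)² = (5 + o)²)
l = 4684/2555 (l = 32788*(1/17885) = 4684/2555 ≈ 1.8333)
(-34117 + S(209))/(-31111 + l) = (-34117 + (5 + 209)²)/(-31111 + 4684/2555) = (-34117 + 214²)/(-79483921/2555) = (-34117 + 45796)*(-2555/79483921) = 11679*(-2555/79483921) = -29839845/79483921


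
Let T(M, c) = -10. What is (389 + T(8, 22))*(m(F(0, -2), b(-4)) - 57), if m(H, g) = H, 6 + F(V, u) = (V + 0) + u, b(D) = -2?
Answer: -24635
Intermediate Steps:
F(V, u) = -6 + V + u (F(V, u) = -6 + ((V + 0) + u) = -6 + (V + u) = -6 + V + u)
(389 + T(8, 22))*(m(F(0, -2), b(-4)) - 57) = (389 - 10)*((-6 + 0 - 2) - 57) = 379*(-8 - 57) = 379*(-65) = -24635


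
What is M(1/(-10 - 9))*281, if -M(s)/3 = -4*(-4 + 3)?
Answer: -3372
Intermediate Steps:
M(s) = -12 (M(s) = -(-12)*(-4 + 3) = -(-12)*(-1) = -3*4 = -12)
M(1/(-10 - 9))*281 = -12*281 = -3372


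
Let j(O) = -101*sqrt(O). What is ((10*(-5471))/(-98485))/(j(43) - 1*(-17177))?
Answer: 93975367/2901473341071 + 552571*sqrt(43)/2901473341071 ≈ 3.3638e-5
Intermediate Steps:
((10*(-5471))/(-98485))/(j(43) - 1*(-17177)) = ((10*(-5471))/(-98485))/(-101*sqrt(43) - 1*(-17177)) = (-54710*(-1/98485))/(-101*sqrt(43) + 17177) = 10942/(19697*(17177 - 101*sqrt(43)))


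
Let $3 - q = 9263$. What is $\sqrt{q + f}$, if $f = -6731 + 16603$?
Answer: $6 \sqrt{17} \approx 24.739$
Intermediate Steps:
$q = -9260$ ($q = 3 - 9263 = -9260$)
$f = 9872$
$\sqrt{q + f} = \sqrt{-9260 + 9872} = \sqrt{612} = 6 \sqrt{17}$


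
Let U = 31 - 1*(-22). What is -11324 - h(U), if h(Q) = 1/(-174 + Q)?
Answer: -1370203/121 ≈ -11324.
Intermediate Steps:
U = 53 (U = 31 + 22 = 53)
-11324 - h(U) = -11324 - 1/(-174 + 53) = -11324 - 1/(-121) = -11324 - 1*(-1/121) = -11324 + 1/121 = -1370203/121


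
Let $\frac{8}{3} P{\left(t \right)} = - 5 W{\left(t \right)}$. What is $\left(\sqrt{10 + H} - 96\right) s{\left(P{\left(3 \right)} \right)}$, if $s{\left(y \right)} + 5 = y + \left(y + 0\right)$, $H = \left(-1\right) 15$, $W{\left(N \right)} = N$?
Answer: $1560 - \frac{65 i \sqrt{5}}{4} \approx 1560.0 - 36.336 i$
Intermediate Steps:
$H = -15$
$P{\left(t \right)} = - \frac{15 t}{8}$ ($P{\left(t \right)} = \frac{3 \left(- 5 t\right)}{8} = - \frac{15 t}{8}$)
$s{\left(y \right)} = -5 + 2 y$ ($s{\left(y \right)} = -5 + \left(y + \left(y + 0\right)\right) = -5 + \left(y + y\right) = -5 + 2 y$)
$\left(\sqrt{10 + H} - 96\right) s{\left(P{\left(3 \right)} \right)} = \left(\sqrt{10 - 15} - 96\right) \left(-5 + 2 \left(\left(- \frac{15}{8}\right) 3\right)\right) = \left(\sqrt{-5} - 96\right) \left(-5 + 2 \left(- \frac{45}{8}\right)\right) = \left(i \sqrt{5} - 96\right) \left(-5 - \frac{45}{4}\right) = \left(-96 + i \sqrt{5}\right) \left(- \frac{65}{4}\right) = 1560 - \frac{65 i \sqrt{5}}{4}$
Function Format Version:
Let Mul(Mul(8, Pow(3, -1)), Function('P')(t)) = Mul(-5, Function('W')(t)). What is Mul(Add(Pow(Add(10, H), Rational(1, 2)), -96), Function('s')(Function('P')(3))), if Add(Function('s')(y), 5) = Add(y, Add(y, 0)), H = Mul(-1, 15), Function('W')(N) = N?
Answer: Add(1560, Mul(Rational(-65, 4), I, Pow(5, Rational(1, 2)))) ≈ Add(1560.0, Mul(-36.336, I))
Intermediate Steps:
H = -15
Function('P')(t) = Mul(Rational(-15, 8), t) (Function('P')(t) = Mul(Rational(3, 8), Mul(-5, t)) = Mul(Rational(-15, 8), t))
Function('s')(y) = Add(-5, Mul(2, y)) (Function('s')(y) = Add(-5, Add(y, Add(y, 0))) = Add(-5, Add(y, y)) = Add(-5, Mul(2, y)))
Mul(Add(Pow(Add(10, H), Rational(1, 2)), -96), Function('s')(Function('P')(3))) = Mul(Add(Pow(Add(10, -15), Rational(1, 2)), -96), Add(-5, Mul(2, Mul(Rational(-15, 8), 3)))) = Mul(Add(Pow(-5, Rational(1, 2)), -96), Add(-5, Mul(2, Rational(-45, 8)))) = Mul(Add(Mul(I, Pow(5, Rational(1, 2))), -96), Add(-5, Rational(-45, 4))) = Mul(Add(-96, Mul(I, Pow(5, Rational(1, 2)))), Rational(-65, 4)) = Add(1560, Mul(Rational(-65, 4), I, Pow(5, Rational(1, 2))))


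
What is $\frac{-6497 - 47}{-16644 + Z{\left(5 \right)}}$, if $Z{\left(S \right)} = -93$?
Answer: $\frac{6544}{16737} \approx 0.39099$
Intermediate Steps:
$\frac{-6497 - 47}{-16644 + Z{\left(5 \right)}} = \frac{-6497 - 47}{-16644 - 93} = - \frac{6544}{-16737} = \left(-6544\right) \left(- \frac{1}{16737}\right) = \frac{6544}{16737}$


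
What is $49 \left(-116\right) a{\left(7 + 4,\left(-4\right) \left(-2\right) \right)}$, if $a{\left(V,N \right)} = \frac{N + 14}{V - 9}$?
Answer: $-62524$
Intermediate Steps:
$a{\left(V,N \right)} = \frac{14 + N}{-9 + V}$
$49 \left(-116\right) a{\left(7 + 4,\left(-4\right) \left(-2\right) \right)} = 49 \left(-116\right) \frac{14 - -8}{-9 + \left(7 + 4\right)} = - 5684 \frac{14 + 8}{-9 + 11} = - 5684 \cdot \frac{1}{2} \cdot 22 = \left(-5684\right) 11 = -62524$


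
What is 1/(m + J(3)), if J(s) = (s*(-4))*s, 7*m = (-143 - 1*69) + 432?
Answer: -7/32 ≈ -0.21875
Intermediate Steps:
m = 220/7 (m = ((-143 - 1*69) + 432)/7 = ((-143 - 69) + 432)/7 = (-212 + 432)/7 = (1/7)*220 = 220/7 ≈ 31.429)
J(s) = -4*s**2 (J(s) = (-4*s)*s = -4*s**2)
1/(m + J(3)) = 1/(220/7 - 4*3**2) = 1/(220/7 - 4*9) = 1/(220/7 - 36) = 1/(-32/7) = -7/32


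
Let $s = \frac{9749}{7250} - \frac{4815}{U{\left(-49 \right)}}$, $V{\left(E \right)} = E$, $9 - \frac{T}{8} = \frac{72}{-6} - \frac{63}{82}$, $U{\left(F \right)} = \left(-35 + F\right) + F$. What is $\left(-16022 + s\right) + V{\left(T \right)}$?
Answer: $- \frac{625048588453}{39534250} \approx -15810.0$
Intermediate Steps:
$U{\left(F \right)} = -35 + 2 F$
$T = \frac{7140}{41}$ ($T = 72 - 8 \left(\frac{72}{-6} - \frac{63}{82}\right) = 72 - 8 \left(72 \left(- \frac{1}{6}\right) - \frac{63}{82}\right) = 72 - 8 \left(-12 - \frac{63}{82}\right) = 72 - - \frac{4188}{41} = 72 + \frac{4188}{41} = \frac{7140}{41} \approx 174.15$)
$s = \frac{36205367}{964250}$ ($s = \frac{9749}{7250} - \frac{4815}{-35 + 2 \left(-49\right)} = 9749 \cdot \frac{1}{7250} - \frac{4815}{-35 - 98} = \frac{9749}{7250} - \frac{4815}{-133} = \frac{9749}{7250} - - \frac{4815}{133} = \frac{9749}{7250} + \frac{4815}{133} = \frac{36205367}{964250} \approx 37.548$)
$\left(-16022 + s\right) + V{\left(T \right)} = \left(-16022 + \frac{36205367}{964250}\right) + \frac{7140}{41} = - \frac{15413008133}{964250} + \frac{7140}{41} = - \frac{625048588453}{39534250}$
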